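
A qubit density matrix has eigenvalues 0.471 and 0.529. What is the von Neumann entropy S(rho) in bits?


S = -p*log2(p) - (1-p)*log2(1-p)
p = 0.4710, 1-p = 0.5290
= -0.4710 * log2(0.4710) - 0.5290 * log2(0.5290)
= -(-0.5116) - (-0.4860)
= 0.9976

0.9976


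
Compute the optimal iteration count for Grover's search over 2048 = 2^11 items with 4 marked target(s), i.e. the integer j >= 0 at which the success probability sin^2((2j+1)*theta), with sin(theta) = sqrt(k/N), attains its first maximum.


After j Grover iterations the success probability is P(j) = sin^2((2j+1)*theta), where sin(theta) = sqrt(k/N).
N = 2^11 = 2048, k = 4
sin(theta) = sqrt(k/N) = 0.04419417382
theta = arcsin(sqrt(k/N)) = 0.04420857261 rad
P(j) reaches its first maximum when (2j+1)*theta is as close as possible to pi/2, i.e. j = round(pi/(4*theta) - 1/2).
pi/(4*theta) - 1/2 = 17.2657
(For comparison, the common estimate pi/4 * sqrt(N/k) = 17.7715; the exact maximiser is used here.)
Optimal iterations = 17

17


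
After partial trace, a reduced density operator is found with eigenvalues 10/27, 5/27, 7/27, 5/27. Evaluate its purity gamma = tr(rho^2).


tr(rho^2) = sum of eigenvalues squared
= (10/27)^2 + (5/27)^2 + (7/27)^2 + (5/27)^2
= (100 + 25 + 49 + 25) / 729
= 199/729
= 0.2730

0.2730


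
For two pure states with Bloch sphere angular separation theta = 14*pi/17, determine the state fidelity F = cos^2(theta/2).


For states separated by angle theta on Bloch sphere:
F = cos^2(theta/2)
theta = 14*pi/17 = 2.5872
theta/2 = 1.2936
cos(theta/2) = 0.2737
F = 0.0749

0.0749


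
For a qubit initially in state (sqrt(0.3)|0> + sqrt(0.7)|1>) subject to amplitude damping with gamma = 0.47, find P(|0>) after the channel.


For amplitude damping with parameter gamma on state sqrt(a)|0> + sqrt(b)|1>:
alpha^2 = 0.3, beta^2 = 0.7
P(|0>) = alpha^2 + gamma * beta^2
= 0.3 + 0.47 * 0.7
= 0.3 + 0.3290
= 0.6290

0.6290


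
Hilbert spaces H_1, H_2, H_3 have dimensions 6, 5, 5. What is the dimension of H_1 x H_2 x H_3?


dim(H_1 x H_2 x H_3) = 6 * 5 * 5
= 30 * 5
= 150

150


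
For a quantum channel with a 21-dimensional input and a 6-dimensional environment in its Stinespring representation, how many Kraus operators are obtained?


Tracing out the environment in an orthonormal basis {|i>_E} gives Kraus operators K_i = <i|_E U |0>_E.
Number of Kraus operators = dim(H_env) = d_env
= 6

6


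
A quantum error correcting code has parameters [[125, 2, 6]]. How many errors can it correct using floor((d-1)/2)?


Code parameters: [[125, 2, 6]], distance d = 6.
Number of correctable errors = floor((d-1)/2)
= floor((6 - 1)/2)
= floor(5/2)
= 2

2


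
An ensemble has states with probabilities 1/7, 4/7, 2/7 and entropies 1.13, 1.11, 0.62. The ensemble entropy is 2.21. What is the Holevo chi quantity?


chi = S(rho) - sum_i p_i * S(rho_i)
Weighted entropy = 1/7 * 1.13 + 4/7 * 1.11 + 2/7 * 0.62
= 0.9729
chi = 2.21 - 0.9729
= 1.2371

1.2371


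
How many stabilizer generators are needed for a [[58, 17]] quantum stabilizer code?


For an [[n,k]] stabilizer code:
Number of stabilizer generators = n - k
= 58 - 17
= 41

41


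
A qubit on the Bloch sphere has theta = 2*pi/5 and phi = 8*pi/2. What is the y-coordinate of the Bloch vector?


theta = 1.2566, phi = 12.5664
r_y = sin(theta)*sin(phi) = 0.9511 * 0.0000
r_y = 0.0000

0.0000


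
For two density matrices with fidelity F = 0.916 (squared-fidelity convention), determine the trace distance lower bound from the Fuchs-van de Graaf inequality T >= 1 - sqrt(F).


Fuchs-van de Graaf (squared-fidelity convention): 1 - sqrt(F) <= T <= sqrt(1 - F).
Lower bound: T >= 1 - sqrt(F)
sqrt(F) = sqrt(0.916) = 0.9571
T >= 1 - 0.9571
T >= 0.0429

0.0429


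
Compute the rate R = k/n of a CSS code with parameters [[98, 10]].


Code rate R = k/n
= 10/98
= 0.1020

0.1020


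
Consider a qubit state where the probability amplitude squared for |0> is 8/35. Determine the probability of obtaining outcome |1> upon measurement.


|alpha|^2 = 8/35 = 0.2286
|beta|^2 = 1 - 8/35 = 27/35 = 0.7714
P(|1>) = |beta|^2 = 0.7714

0.7714


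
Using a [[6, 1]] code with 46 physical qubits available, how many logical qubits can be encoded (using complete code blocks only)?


Each code block uses 6 physical qubits for 1 logical qubit(s).
Number of complete blocks = floor(46 / 6) = 7
Logical qubits = 7 * 1
= 7

7


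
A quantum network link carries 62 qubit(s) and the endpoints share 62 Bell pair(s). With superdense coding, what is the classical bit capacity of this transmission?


Superdense coding allows 2 classical bits per shared entangled pair.
62 pair(s) -> 2 * 62 = 124 classical bits

124


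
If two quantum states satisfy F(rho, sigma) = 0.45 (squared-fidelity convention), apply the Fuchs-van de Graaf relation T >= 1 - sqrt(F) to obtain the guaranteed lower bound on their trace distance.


Fuchs-van de Graaf (squared-fidelity convention): 1 - sqrt(F) <= T <= sqrt(1 - F).
Lower bound: T >= 1 - sqrt(F)
sqrt(F) = sqrt(0.45) = 0.6708
T >= 1 - 0.6708
T >= 0.3292

0.3292


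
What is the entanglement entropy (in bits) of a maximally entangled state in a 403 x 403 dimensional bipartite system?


For a maximally entangled state in d x d:
S = log2(d) = log2(403)
= 8.6546

8.6546


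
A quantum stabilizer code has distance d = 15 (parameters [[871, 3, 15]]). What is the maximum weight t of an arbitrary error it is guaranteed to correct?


Code parameters: [[871, 3, 15]], distance d = 15.
Number of correctable errors = floor((d-1)/2)
= floor((15 - 1)/2)
= floor(14/2)
= 7

7


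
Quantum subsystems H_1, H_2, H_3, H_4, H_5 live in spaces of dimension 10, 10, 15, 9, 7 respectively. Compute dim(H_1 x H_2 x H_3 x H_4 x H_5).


dim(H_1 x H_2 x H_3 x H_4 x H_5) = 10 * 10 * 15 * 9 * 7
= 100 * 15 * 9 * 7
= 1500 * 9 * 7
= 13500 * 7
= 94500

94500


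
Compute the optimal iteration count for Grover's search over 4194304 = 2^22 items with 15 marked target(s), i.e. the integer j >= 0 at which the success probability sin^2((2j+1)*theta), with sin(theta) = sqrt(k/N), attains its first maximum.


After j Grover iterations the success probability is P(j) = sin^2((2j+1)*theta), where sin(theta) = sqrt(k/N).
N = 2^22 = 4194304, k = 15
sin(theta) = sqrt(k/N) = 0.00189110515
theta = arcsin(sqrt(k/N)) = 0.001891106277 rad
P(j) reaches its first maximum when (2j+1)*theta is as close as possible to pi/2, i.e. j = round(pi/(4*theta) - 1/2).
pi/(4*theta) - 1/2 = 414.8115
(For comparison, the common estimate pi/4 * sqrt(N/k) = 415.3117; the exact maximiser is used here.)
Optimal iterations = 415

415


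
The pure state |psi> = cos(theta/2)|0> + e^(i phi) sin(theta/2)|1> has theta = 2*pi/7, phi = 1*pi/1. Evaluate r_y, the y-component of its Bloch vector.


theta = 0.8976, phi = 3.1416
r_y = sin(theta)*sin(phi) = 0.7818 * 0.0000
r_y = 0.0000

0.0000


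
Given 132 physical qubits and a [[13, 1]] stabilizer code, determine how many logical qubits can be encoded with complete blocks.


Each code block uses 13 physical qubits for 1 logical qubit(s).
Number of complete blocks = floor(132 / 13) = 10
Logical qubits = 10 * 1
= 10

10


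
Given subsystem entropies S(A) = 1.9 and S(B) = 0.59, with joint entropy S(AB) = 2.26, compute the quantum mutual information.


I(A:B) = S(A) + S(B) - S(AB)
= 1.9 + 0.59 - 2.26
= 0.2300

0.2300


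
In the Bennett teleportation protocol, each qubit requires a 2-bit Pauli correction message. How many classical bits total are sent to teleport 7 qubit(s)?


Quantum teleportation requires 2 classical bits per qubit teleported.
7 qubit(s) -> 2 * 7 = 14 classical bits

14


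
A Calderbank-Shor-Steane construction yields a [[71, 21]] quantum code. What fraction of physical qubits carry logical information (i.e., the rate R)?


Code rate R = k/n
= 21/71
= 0.2958

0.2958


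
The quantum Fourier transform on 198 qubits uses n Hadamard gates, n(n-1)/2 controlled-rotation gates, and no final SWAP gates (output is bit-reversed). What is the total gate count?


Hadamard gates: 198
Controlled rotations: n*(n-1)/2 = 198*197/2 = 19503
SWAP gates: 0 (omitted)
Total = 198 + 19503
= 19701

19701


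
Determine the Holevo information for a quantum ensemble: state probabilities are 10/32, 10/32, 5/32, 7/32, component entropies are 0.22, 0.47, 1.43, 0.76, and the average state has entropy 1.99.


chi = S(rho) - sum_i p_i * S(rho_i)
Weighted entropy = 10/32 * 0.22 + 10/32 * 0.47 + 5/32 * 1.43 + 7/32 * 0.76
= 0.6053
chi = 1.99 - 0.6053
= 1.3847

1.3847


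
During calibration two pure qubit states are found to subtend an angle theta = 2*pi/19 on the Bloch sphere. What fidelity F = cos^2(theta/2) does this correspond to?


For states separated by angle theta on Bloch sphere:
F = cos^2(theta/2)
theta = 2*pi/19 = 0.3307
theta/2 = 0.1653
cos(theta/2) = 0.9864
F = 0.9729

0.9729


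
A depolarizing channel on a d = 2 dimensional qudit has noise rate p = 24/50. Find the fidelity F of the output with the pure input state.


F = (1-p) + p/d
= (1 - 0.4800) + 0.4800/2
= 0.5200 + 0.2400
= 0.7600

0.7600


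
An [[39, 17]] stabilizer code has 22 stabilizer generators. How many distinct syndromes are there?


Each stabilizer generator gives a binary (+1 or -1) measurement outcome.
With 22 independent generators:
Total syndromes = 2^22
= 4194304

4194304


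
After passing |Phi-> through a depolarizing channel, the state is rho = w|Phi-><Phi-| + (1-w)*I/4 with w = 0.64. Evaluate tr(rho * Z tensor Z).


|Phi-> = (|00> - |11>)/sqrt(2)
For the pure Bell state, <Z_A Z_B> = +1 (Bell-state Pauli correlator).
The maximally-mixed part I/4 has tr(I/4 * P tensor P) = 0 for any traceless Pauli P.
So <Z_A Z_B>_rho = w * (+1) + (1 - w) * 0
= 0.64 * (+1)
= 0.6400

0.6400


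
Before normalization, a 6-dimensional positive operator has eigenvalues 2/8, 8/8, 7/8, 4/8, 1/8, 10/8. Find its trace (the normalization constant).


tr(M) = sum of eigenvalues
= 2/8 + 8/8 + 7/8 + 4/8 + 1/8 + 10/8
= 32/8
= 4.0000

4.0000


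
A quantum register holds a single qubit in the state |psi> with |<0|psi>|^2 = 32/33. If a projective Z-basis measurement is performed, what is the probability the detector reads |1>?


|alpha|^2 = 32/33 = 0.9697
|beta|^2 = 1 - 32/33 = 1/33 = 0.0303
P(|1>) = |beta|^2 = 0.0303

0.0303


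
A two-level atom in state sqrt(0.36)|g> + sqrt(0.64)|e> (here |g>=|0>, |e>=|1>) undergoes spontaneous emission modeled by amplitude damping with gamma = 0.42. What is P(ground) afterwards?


For amplitude damping with parameter gamma on state sqrt(a)|0> + sqrt(b)|1>:
alpha^2 = 0.36, beta^2 = 0.64
P(|0>) = alpha^2 + gamma * beta^2
= 0.36 + 0.42 * 0.64
= 0.36 + 0.2688
= 0.6288

0.6288


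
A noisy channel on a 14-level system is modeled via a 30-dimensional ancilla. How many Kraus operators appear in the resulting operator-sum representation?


Tracing out the environment in an orthonormal basis {|i>_E} gives Kraus operators K_i = <i|_E U |0>_E.
Number of Kraus operators = dim(H_env) = d_env
= 30

30


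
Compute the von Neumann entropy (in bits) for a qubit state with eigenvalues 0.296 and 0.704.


S = -p*log2(p) - (1-p)*log2(1-p)
p = 0.2960, 1-p = 0.7040
= -0.2960 * log2(0.2960) - 0.7040 * log2(0.7040)
= -(-0.5199) - (-0.3565)
= 0.8763

0.8763


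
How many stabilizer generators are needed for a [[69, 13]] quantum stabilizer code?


For an [[n,k]] stabilizer code:
Number of stabilizer generators = n - k
= 69 - 13
= 56

56


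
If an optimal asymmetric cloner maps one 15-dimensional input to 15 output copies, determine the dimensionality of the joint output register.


Output space = H^(tensor 15) where dim(H) = 15
dim = 15^15
= 225 (after 2 factors)
= 3375 (after 3 factors)
= 50625 (after 4 factors)
= 759375 (after 5 factors)
= 11390625 (after 6 factors)
= 170859375 (after 7 factors)
= 2562890625 (after 8 factors)
= 38443359375 (after 9 factors)
= 576650390625 (after 10 factors)
= 8649755859375 (after 11 factors)
= 129746337890625 (after 12 factors)
= 1946195068359375 (after 13 factors)
= 29192926025390625 (after 14 factors)
= 437893890380859375 (after 15 factors)
= 437893890380859375

437893890380859375


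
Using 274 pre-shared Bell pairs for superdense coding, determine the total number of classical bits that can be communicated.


Superdense coding allows 2 classical bits per shared entangled pair.
274 pair(s) -> 2 * 274 = 548 classical bits

548


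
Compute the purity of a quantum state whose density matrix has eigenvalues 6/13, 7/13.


tr(rho^2) = sum of eigenvalues squared
= (6/13)^2 + (7/13)^2
= (36 + 49) / 169
= 85/169
= 0.5030

0.5030


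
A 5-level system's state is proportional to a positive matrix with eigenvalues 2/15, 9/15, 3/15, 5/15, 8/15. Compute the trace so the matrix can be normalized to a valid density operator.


tr(M) = sum of eigenvalues
= 2/15 + 9/15 + 3/15 + 5/15 + 8/15
= 27/15
= 1.8000

1.8000


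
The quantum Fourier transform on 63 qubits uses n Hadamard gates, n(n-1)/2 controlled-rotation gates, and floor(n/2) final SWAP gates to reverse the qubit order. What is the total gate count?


Hadamard gates: 63
Controlled rotations: n*(n-1)/2 = 63*62/2 = 1953
SWAP gates: floor(n/2) = floor(63/2) = 31
Total = 63 + 1953 + 31
= 2047

2047


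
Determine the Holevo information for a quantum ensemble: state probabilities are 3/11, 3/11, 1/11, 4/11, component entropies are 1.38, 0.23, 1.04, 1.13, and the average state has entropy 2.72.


chi = S(rho) - sum_i p_i * S(rho_i)
Weighted entropy = 3/11 * 1.38 + 3/11 * 0.23 + 1/11 * 1.04 + 4/11 * 1.13
= 0.9445
chi = 2.72 - 0.9445
= 1.7755

1.7755


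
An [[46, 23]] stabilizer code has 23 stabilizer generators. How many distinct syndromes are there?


Each stabilizer generator gives a binary (+1 or -1) measurement outcome.
With 23 independent generators:
Total syndromes = 2^23
= 8388608

8388608


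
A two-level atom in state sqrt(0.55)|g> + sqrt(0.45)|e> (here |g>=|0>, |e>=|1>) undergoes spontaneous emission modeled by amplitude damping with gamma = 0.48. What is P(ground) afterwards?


For amplitude damping with parameter gamma on state sqrt(a)|0> + sqrt(b)|1>:
alpha^2 = 0.55, beta^2 = 0.45
P(|0>) = alpha^2 + gamma * beta^2
= 0.55 + 0.48 * 0.45
= 0.55 + 0.2160
= 0.7660

0.7660


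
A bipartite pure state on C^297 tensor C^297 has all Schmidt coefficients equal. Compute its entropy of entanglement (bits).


For a maximally entangled state in d x d:
S = log2(d) = log2(297)
= 8.2143

8.2143


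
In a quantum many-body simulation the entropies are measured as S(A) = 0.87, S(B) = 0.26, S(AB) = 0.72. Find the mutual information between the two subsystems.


I(A:B) = S(A) + S(B) - S(AB)
= 0.87 + 0.26 - 0.72
= 0.4100

0.4100


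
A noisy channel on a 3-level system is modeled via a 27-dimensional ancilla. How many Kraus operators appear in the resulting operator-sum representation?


Tracing out the environment in an orthonormal basis {|i>_E} gives Kraus operators K_i = <i|_E U |0>_E.
Number of Kraus operators = dim(H_env) = d_env
= 27

27


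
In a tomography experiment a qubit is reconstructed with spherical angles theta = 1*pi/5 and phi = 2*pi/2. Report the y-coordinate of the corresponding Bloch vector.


theta = 0.6283, phi = 3.1416
r_y = sin(theta)*sin(phi) = 0.5878 * 0.0000
r_y = 0.0000

0.0000


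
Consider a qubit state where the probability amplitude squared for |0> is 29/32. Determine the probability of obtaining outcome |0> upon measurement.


|alpha|^2 = 29/32 = 0.9062
|beta|^2 = 1 - 29/32 = 3/32 = 0.0938
P(|0>) = |alpha|^2 = 0.9062

0.9062


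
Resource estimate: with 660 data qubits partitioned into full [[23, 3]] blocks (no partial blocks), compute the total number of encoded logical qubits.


Each code block uses 23 physical qubits for 3 logical qubit(s).
Number of complete blocks = floor(660 / 23) = 28
Logical qubits = 28 * 3
= 84

84


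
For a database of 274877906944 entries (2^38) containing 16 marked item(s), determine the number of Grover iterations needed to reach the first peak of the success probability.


After j Grover iterations the success probability is P(j) = sin^2((2j+1)*theta), where sin(theta) = sqrt(k/N).
N = 2^38 = 274877906944, k = 16
sin(theta) = sqrt(k/N) = 7.629394531e-06
theta = arcsin(sqrt(k/N)) = 7.629394531e-06 rad
P(j) reaches its first maximum when (2j+1)*theta is as close as possible to pi/2, i.e. j = round(pi/(4*theta) - 1/2).
pi/(4*theta) - 1/2 = 102943.2081
(For comparison, the common estimate pi/4 * sqrt(N/k) = 102943.7081; the exact maximiser is used here.)
Optimal iterations = 102943

102943


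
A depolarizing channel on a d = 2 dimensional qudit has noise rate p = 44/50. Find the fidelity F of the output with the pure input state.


F = (1-p) + p/d
= (1 - 0.8800) + 0.8800/2
= 0.1200 + 0.4400
= 0.5600

0.5600


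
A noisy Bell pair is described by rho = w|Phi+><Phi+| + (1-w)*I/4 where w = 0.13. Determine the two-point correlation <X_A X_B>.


|Phi+> = (|00> + |11>)/sqrt(2)
For the pure Bell state, <X_A X_B> = +1 (Bell-state Pauli correlator).
The maximally-mixed part I/4 has tr(I/4 * P tensor P) = 0 for any traceless Pauli P.
So <X_A X_B>_rho = w * (+1) + (1 - w) * 0
= 0.13 * (+1)
= 0.1300

0.1300


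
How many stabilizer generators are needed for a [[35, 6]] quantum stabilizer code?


For an [[n,k]] stabilizer code:
Number of stabilizer generators = n - k
= 35 - 6
= 29

29


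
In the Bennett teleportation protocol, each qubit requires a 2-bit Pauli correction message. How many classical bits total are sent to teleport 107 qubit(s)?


Quantum teleportation requires 2 classical bits per qubit teleported.
107 qubit(s) -> 2 * 107 = 214 classical bits

214


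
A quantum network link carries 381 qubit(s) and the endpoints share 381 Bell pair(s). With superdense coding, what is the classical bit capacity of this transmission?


Superdense coding allows 2 classical bits per shared entangled pair.
381 pair(s) -> 2 * 381 = 762 classical bits

762


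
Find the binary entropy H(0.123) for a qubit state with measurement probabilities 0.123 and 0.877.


S = -p*log2(p) - (1-p)*log2(1-p)
p = 0.1230, 1-p = 0.8770
= -0.1230 * log2(0.1230) - 0.8770 * log2(0.8770)
= -(-0.3719) - (-0.1661)
= 0.5379

0.5379


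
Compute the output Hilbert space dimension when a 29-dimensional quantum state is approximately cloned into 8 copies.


Output space = H^(tensor 8) where dim(H) = 29
dim = 29^8
= 841 (after 2 factors)
= 24389 (after 3 factors)
= 707281 (after 4 factors)
= 20511149 (after 5 factors)
= 594823321 (after 6 factors)
= 17249876309 (after 7 factors)
= 500246412961 (after 8 factors)
= 500246412961

500246412961


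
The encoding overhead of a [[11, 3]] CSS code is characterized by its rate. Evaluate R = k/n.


Code rate R = k/n
= 3/11
= 0.2727

0.2727


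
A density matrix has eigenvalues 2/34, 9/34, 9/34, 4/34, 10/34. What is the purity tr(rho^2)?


tr(rho^2) = sum of eigenvalues squared
= (2/34)^2 + (9/34)^2 + (9/34)^2 + (4/34)^2 + (10/34)^2
= (4 + 81 + 81 + 16 + 100) / 1156
= 282/1156
= 0.2439

0.2439


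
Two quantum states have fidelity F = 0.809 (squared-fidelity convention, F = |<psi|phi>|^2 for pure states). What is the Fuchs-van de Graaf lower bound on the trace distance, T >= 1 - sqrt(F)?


Fuchs-van de Graaf (squared-fidelity convention): 1 - sqrt(F) <= T <= sqrt(1 - F).
Lower bound: T >= 1 - sqrt(F)
sqrt(F) = sqrt(0.809) = 0.8994
T >= 1 - 0.8994
T >= 0.1006

0.1006


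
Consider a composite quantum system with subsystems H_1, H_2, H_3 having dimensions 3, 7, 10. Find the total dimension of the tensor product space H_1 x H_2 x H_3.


dim(H_1 x H_2 x H_3) = 3 * 7 * 10
= 21 * 10
= 210

210


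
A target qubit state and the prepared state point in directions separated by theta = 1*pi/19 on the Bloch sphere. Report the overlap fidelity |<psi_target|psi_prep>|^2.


For states separated by angle theta on Bloch sphere:
F = cos^2(theta/2)
theta = 1*pi/19 = 0.1653
theta/2 = 0.0827
cos(theta/2) = 0.9966
F = 0.9932

0.9932


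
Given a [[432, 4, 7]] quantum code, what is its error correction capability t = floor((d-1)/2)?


Code parameters: [[432, 4, 7]], distance d = 7.
Number of correctable errors = floor((d-1)/2)
= floor((7 - 1)/2)
= floor(6/2)
= 3

3


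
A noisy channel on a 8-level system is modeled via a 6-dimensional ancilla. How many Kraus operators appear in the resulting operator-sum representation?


Tracing out the environment in an orthonormal basis {|i>_E} gives Kraus operators K_i = <i|_E U |0>_E.
Number of Kraus operators = dim(H_env) = d_env
= 6

6


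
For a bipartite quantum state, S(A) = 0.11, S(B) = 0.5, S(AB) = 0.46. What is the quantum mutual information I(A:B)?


I(A:B) = S(A) + S(B) - S(AB)
= 0.11 + 0.5 - 0.46
= 0.1500

0.1500


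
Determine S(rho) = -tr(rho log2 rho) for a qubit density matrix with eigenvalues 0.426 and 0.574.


S = -p*log2(p) - (1-p)*log2(1-p)
p = 0.4260, 1-p = 0.5740
= -0.4260 * log2(0.4260) - 0.5740 * log2(0.5740)
= -(-0.5244) - (-0.4597)
= 0.9841

0.9841


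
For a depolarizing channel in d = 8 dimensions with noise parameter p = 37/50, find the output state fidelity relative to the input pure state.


F = (1-p) + p/d
= (1 - 0.7400) + 0.7400/8
= 0.2600 + 0.0925
= 0.3525

0.3525


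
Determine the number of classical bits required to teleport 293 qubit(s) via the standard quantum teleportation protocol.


Quantum teleportation requires 2 classical bits per qubit teleported.
293 qubit(s) -> 2 * 293 = 586 classical bits

586


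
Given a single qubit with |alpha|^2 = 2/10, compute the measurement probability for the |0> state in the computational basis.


|alpha|^2 = 2/10 = 0.2000
|beta|^2 = 1 - 2/10 = 8/10 = 0.8000
P(|0>) = |alpha|^2 = 0.2000

0.2000


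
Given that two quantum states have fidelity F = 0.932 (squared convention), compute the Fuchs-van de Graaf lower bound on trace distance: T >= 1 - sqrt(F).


Fuchs-van de Graaf (squared-fidelity convention): 1 - sqrt(F) <= T <= sqrt(1 - F).
Lower bound: T >= 1 - sqrt(F)
sqrt(F) = sqrt(0.932) = 0.9654
T >= 1 - 0.9654
T >= 0.0346

0.0346


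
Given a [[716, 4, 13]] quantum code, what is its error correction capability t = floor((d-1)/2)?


Code parameters: [[716, 4, 13]], distance d = 13.
Number of correctable errors = floor((d-1)/2)
= floor((13 - 1)/2)
= floor(12/2)
= 6

6


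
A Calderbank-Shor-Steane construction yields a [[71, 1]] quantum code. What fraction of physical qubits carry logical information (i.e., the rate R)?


Code rate R = k/n
= 1/71
= 0.0141

0.0141


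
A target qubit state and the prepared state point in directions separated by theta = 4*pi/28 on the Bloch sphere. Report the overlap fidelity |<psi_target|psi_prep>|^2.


For states separated by angle theta on Bloch sphere:
F = cos^2(theta/2)
theta = 4*pi/28 = 0.4488
theta/2 = 0.2244
cos(theta/2) = 0.9749
F = 0.9505

0.9505


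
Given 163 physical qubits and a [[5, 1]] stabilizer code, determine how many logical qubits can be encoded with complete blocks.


Each code block uses 5 physical qubits for 1 logical qubit(s).
Number of complete blocks = floor(163 / 5) = 32
Logical qubits = 32 * 1
= 32

32


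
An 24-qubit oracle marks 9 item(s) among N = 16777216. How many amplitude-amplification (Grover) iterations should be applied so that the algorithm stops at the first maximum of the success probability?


After j Grover iterations the success probability is P(j) = sin^2((2j+1)*theta), where sin(theta) = sqrt(k/N).
N = 2^24 = 16777216, k = 9
sin(theta) = sqrt(k/N) = 0.000732421875
theta = arcsin(sqrt(k/N)) = 0.0007324219405 rad
P(j) reaches its first maximum when (2j+1)*theta is as close as possible to pi/2, i.e. j = round(pi/(4*theta) - 1/2).
pi/(4*theta) - 1/2 = 1071.8302
(For comparison, the common estimate pi/4 * sqrt(N/k) = 1072.3303; the exact maximiser is used here.)
Optimal iterations = 1072

1072


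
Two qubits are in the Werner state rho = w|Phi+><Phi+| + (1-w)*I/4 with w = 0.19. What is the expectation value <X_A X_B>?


|Phi+> = (|00> + |11>)/sqrt(2)
For the pure Bell state, <X_A X_B> = +1 (Bell-state Pauli correlator).
The maximally-mixed part I/4 has tr(I/4 * P tensor P) = 0 for any traceless Pauli P.
So <X_A X_B>_rho = w * (+1) + (1 - w) * 0
= 0.19 * (+1)
= 0.1900

0.1900


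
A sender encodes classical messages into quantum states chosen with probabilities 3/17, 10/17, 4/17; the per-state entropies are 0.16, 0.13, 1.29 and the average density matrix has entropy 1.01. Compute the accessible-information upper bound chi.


chi = S(rho) - sum_i p_i * S(rho_i)
Weighted entropy = 3/17 * 0.16 + 10/17 * 0.13 + 4/17 * 1.29
= 0.4082
chi = 1.01 - 0.4082
= 0.6018

0.6018


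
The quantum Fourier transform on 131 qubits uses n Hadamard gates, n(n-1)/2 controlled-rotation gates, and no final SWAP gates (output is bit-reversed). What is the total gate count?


Hadamard gates: 131
Controlled rotations: n*(n-1)/2 = 131*130/2 = 8515
SWAP gates: 0 (omitted)
Total = 131 + 8515
= 8646

8646


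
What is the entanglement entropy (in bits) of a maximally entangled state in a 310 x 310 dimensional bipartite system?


For a maximally entangled state in d x d:
S = log2(d) = log2(310)
= 8.2761

8.2761


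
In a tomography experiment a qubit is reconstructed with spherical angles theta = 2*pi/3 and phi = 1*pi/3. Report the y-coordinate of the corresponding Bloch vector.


theta = 2.0944, phi = 1.0472
r_y = sin(theta)*sin(phi) = 0.8660 * 0.8660
r_y = 0.7500

0.7500


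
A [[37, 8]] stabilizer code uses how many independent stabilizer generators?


For an [[n,k]] stabilizer code:
Number of stabilizer generators = n - k
= 37 - 8
= 29

29


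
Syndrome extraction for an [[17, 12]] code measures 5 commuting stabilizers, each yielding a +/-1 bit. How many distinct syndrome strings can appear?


Each stabilizer generator gives a binary (+1 or -1) measurement outcome.
With 5 independent generators:
Total syndromes = 2^5
= 32

32


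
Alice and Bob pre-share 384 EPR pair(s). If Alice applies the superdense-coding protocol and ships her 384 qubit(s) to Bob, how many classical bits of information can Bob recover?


Superdense coding allows 2 classical bits per shared entangled pair.
384 pair(s) -> 2 * 384 = 768 classical bits

768


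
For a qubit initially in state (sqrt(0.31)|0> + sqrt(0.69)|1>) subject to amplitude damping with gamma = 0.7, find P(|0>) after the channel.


For amplitude damping with parameter gamma on state sqrt(a)|0> + sqrt(b)|1>:
alpha^2 = 0.31, beta^2 = 0.69
P(|0>) = alpha^2 + gamma * beta^2
= 0.31 + 0.7 * 0.69
= 0.31 + 0.4830
= 0.7930

0.7930


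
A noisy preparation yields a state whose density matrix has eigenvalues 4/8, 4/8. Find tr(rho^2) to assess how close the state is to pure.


tr(rho^2) = sum of eigenvalues squared
= (4/8)^2 + (4/8)^2
= (16 + 16) / 64
= 32/64
= 0.5000

0.5000


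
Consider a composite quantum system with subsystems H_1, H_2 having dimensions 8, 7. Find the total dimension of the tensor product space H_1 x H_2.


dim(H_1 x H_2) = 8 * 7
= 56

56


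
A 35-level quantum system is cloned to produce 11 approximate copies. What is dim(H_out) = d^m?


Output space = H^(tensor 11) where dim(H) = 35
dim = 35^11
= 1225 (after 2 factors)
= 42875 (after 3 factors)
= 1500625 (after 4 factors)
= 52521875 (after 5 factors)
= 1838265625 (after 6 factors)
= 64339296875 (after 7 factors)
= 2251875390625 (after 8 factors)
= 78815638671875 (after 9 factors)
= 2758547353515625 (after 10 factors)
= 96549157373046875 (after 11 factors)
= 96549157373046875

96549157373046875


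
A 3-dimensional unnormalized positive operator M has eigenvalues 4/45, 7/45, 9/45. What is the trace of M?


tr(M) = sum of eigenvalues
= 4/45 + 7/45 + 9/45
= 20/45
= 0.4444

0.4444


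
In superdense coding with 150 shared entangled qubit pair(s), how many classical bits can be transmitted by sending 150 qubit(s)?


Superdense coding allows 2 classical bits per shared entangled pair.
150 pair(s) -> 2 * 150 = 300 classical bits

300


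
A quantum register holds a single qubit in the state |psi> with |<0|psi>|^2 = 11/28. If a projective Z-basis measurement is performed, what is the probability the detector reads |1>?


|alpha|^2 = 11/28 = 0.3929
|beta|^2 = 1 - 11/28 = 17/28 = 0.6071
P(|1>) = |beta|^2 = 0.6071

0.6071


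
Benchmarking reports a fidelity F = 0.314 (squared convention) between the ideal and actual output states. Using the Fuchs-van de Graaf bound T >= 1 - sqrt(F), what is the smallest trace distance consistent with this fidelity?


Fuchs-van de Graaf (squared-fidelity convention): 1 - sqrt(F) <= T <= sqrt(1 - F).
Lower bound: T >= 1 - sqrt(F)
sqrt(F) = sqrt(0.314) = 0.5604
T >= 1 - 0.5604
T >= 0.4396

0.4396


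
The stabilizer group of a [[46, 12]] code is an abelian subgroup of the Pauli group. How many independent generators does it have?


For an [[n,k]] stabilizer code:
Number of stabilizer generators = n - k
= 46 - 12
= 34

34


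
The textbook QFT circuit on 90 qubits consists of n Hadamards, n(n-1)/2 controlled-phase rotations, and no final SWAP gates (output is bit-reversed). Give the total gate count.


Hadamard gates: 90
Controlled rotations: n*(n-1)/2 = 90*89/2 = 4005
SWAP gates: 0 (omitted)
Total = 90 + 4005
= 4095

4095


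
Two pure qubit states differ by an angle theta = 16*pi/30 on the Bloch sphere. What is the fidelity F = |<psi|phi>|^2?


For states separated by angle theta on Bloch sphere:
F = cos^2(theta/2)
theta = 16*pi/30 = 1.6755
theta/2 = 0.8378
cos(theta/2) = 0.6691
F = 0.4477

0.4477


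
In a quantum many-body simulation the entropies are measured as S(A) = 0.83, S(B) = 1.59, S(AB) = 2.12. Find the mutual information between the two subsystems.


I(A:B) = S(A) + S(B) - S(AB)
= 0.83 + 1.59 - 2.12
= 0.3000

0.3000


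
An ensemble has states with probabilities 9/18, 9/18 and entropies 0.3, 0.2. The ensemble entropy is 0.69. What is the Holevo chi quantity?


chi = S(rho) - sum_i p_i * S(rho_i)
Weighted entropy = 9/18 * 0.3 + 9/18 * 0.2
= 0.2500
chi = 0.69 - 0.2500
= 0.4400

0.4400


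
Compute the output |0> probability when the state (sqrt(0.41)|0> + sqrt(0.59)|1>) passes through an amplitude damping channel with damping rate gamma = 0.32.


For amplitude damping with parameter gamma on state sqrt(a)|0> + sqrt(b)|1>:
alpha^2 = 0.41, beta^2 = 0.59
P(|0>) = alpha^2 + gamma * beta^2
= 0.41 + 0.32 * 0.59
= 0.41 + 0.1888
= 0.5988

0.5988


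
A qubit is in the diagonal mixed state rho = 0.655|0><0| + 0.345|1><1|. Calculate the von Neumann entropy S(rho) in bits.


S = -p*log2(p) - (1-p)*log2(1-p)
p = 0.6550, 1-p = 0.3450
= -0.6550 * log2(0.6550) - 0.3450 * log2(0.3450)
= -(-0.3998) - (-0.5297)
= 0.9295

0.9295


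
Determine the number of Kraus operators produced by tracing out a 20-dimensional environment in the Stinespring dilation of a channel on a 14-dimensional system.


Tracing out the environment in an orthonormal basis {|i>_E} gives Kraus operators K_i = <i|_E U |0>_E.
Number of Kraus operators = dim(H_env) = d_env
= 20

20


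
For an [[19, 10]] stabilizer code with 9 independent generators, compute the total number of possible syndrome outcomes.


Each stabilizer generator gives a binary (+1 or -1) measurement outcome.
With 9 independent generators:
Total syndromes = 2^9
= 512

512


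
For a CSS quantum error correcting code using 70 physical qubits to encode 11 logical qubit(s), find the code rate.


Code rate R = k/n
= 11/70
= 0.1571

0.1571


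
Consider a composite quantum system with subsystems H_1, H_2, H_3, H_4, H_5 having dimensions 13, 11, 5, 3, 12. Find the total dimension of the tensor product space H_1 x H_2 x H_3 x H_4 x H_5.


dim(H_1 x H_2 x H_3 x H_4 x H_5) = 13 * 11 * 5 * 3 * 12
= 143 * 5 * 3 * 12
= 715 * 3 * 12
= 2145 * 12
= 25740

25740


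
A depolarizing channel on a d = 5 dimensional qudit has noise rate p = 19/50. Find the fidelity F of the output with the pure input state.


F = (1-p) + p/d
= (1 - 0.3800) + 0.3800/5
= 0.6200 + 0.0760
= 0.6960

0.6960


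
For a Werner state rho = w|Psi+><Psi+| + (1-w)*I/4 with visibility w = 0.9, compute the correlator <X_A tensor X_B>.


|Psi+> = (|01> + |10>)/sqrt(2)
For the pure Bell state, <X_A X_B> = +1 (Bell-state Pauli correlator).
The maximally-mixed part I/4 has tr(I/4 * P tensor P) = 0 for any traceless Pauli P.
So <X_A X_B>_rho = w * (+1) + (1 - w) * 0
= 0.9 * (+1)
= 0.9000

0.9000


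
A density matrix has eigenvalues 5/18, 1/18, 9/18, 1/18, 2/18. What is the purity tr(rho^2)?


tr(rho^2) = sum of eigenvalues squared
= (5/18)^2 + (1/18)^2 + (9/18)^2 + (1/18)^2 + (2/18)^2
= (25 + 1 + 81 + 1 + 4) / 324
= 112/324
= 0.3457

0.3457


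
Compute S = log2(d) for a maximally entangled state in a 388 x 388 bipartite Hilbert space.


For a maximally entangled state in d x d:
S = log2(d) = log2(388)
= 8.5999

8.5999


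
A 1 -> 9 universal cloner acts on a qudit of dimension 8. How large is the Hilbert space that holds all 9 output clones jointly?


Output space = H^(tensor 9) where dim(H) = 8
dim = 8^9
= 64 (after 2 factors)
= 512 (after 3 factors)
= 4096 (after 4 factors)
= 32768 (after 5 factors)
= 262144 (after 6 factors)
= 2097152 (after 7 factors)
= 16777216 (after 8 factors)
= 134217728 (after 9 factors)
= 134217728

134217728


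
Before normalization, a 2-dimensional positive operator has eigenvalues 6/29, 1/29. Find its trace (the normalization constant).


tr(M) = sum of eigenvalues
= 6/29 + 1/29
= 7/29
= 0.2414

0.2414


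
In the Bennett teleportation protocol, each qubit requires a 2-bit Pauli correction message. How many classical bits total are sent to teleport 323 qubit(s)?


Quantum teleportation requires 2 classical bits per qubit teleported.
323 qubit(s) -> 2 * 323 = 646 classical bits

646


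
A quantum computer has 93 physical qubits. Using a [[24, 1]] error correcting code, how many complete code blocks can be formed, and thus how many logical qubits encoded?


Each code block uses 24 physical qubits for 1 logical qubit(s).
Number of complete blocks = floor(93 / 24) = 3
Logical qubits = 3 * 1
= 3

3


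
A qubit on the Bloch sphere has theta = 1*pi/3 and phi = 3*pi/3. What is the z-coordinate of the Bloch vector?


theta = 1.0472, phi = 3.1416
r_z = cos(theta) = 0.5000

0.5000


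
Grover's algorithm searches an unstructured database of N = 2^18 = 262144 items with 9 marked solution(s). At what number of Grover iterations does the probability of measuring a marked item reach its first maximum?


After j Grover iterations the success probability is P(j) = sin^2((2j+1)*theta), where sin(theta) = sqrt(k/N).
N = 2^18 = 262144, k = 9
sin(theta) = sqrt(k/N) = 0.005859375
theta = arcsin(sqrt(k/N)) = 0.005859408528 rad
P(j) reaches its first maximum when (2j+1)*theta is as close as possible to pi/2, i.e. j = round(pi/(4*theta) - 1/2).
pi/(4*theta) - 1/2 = 133.5405
(For comparison, the common estimate pi/4 * sqrt(N/k) = 134.0413; the exact maximiser is used here.)
Optimal iterations = 134

134


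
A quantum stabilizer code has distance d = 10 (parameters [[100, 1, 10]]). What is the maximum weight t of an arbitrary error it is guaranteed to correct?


Code parameters: [[100, 1, 10]], distance d = 10.
Number of correctable errors = floor((d-1)/2)
= floor((10 - 1)/2)
= floor(9/2)
= 4

4


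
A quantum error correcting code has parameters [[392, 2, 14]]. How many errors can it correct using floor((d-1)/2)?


Code parameters: [[392, 2, 14]], distance d = 14.
Number of correctable errors = floor((d-1)/2)
= floor((14 - 1)/2)
= floor(13/2)
= 6

6


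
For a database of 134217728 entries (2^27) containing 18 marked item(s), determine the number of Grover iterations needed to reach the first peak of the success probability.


After j Grover iterations the success probability is P(j) = sin^2((2j+1)*theta), where sin(theta) = sqrt(k/N).
N = 2^27 = 134217728, k = 18
sin(theta) = sqrt(k/N) = 0.0003662109375
theta = arcsin(sqrt(k/N)) = 0.0003662109457 rad
P(j) reaches its first maximum when (2j+1)*theta is as close as possible to pi/2, i.e. j = round(pi/(4*theta) - 1/2).
pi/(4*theta) - 1/2 = 2144.1605
(For comparison, the common estimate pi/4 * sqrt(N/k) = 2144.6606; the exact maximiser is used here.)
Optimal iterations = 2144

2144


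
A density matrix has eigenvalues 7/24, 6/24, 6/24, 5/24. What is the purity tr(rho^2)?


tr(rho^2) = sum of eigenvalues squared
= (7/24)^2 + (6/24)^2 + (6/24)^2 + (5/24)^2
= (49 + 36 + 36 + 25) / 576
= 146/576
= 0.2535

0.2535


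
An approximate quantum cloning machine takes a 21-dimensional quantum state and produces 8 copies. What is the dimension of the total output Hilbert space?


Output space = H^(tensor 8) where dim(H) = 21
dim = 21^8
= 441 (after 2 factors)
= 9261 (after 3 factors)
= 194481 (after 4 factors)
= 4084101 (after 5 factors)
= 85766121 (after 6 factors)
= 1801088541 (after 7 factors)
= 37822859361 (after 8 factors)
= 37822859361

37822859361


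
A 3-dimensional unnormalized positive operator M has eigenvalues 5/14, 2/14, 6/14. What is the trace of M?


tr(M) = sum of eigenvalues
= 5/14 + 2/14 + 6/14
= 13/14
= 0.9286

0.9286


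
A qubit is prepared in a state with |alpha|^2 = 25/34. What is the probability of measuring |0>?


|alpha|^2 = 25/34 = 0.7353
|beta|^2 = 1 - 25/34 = 9/34 = 0.2647
P(|0>) = |alpha|^2 = 0.7353

0.7353


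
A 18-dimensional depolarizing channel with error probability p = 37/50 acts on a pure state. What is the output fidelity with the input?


F = (1-p) + p/d
= (1 - 0.7400) + 0.7400/18
= 0.2600 + 0.0411
= 0.3011

0.3011


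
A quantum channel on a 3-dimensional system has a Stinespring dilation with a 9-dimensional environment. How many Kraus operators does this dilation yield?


Tracing out the environment in an orthonormal basis {|i>_E} gives Kraus operators K_i = <i|_E U |0>_E.
Number of Kraus operators = dim(H_env) = d_env
= 9

9


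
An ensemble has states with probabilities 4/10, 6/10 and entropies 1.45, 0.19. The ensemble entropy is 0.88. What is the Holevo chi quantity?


chi = S(rho) - sum_i p_i * S(rho_i)
Weighted entropy = 4/10 * 1.45 + 6/10 * 0.19
= 0.6940
chi = 0.88 - 0.6940
= 0.1860

0.1860


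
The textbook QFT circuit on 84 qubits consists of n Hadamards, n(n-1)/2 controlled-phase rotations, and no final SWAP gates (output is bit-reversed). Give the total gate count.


Hadamard gates: 84
Controlled rotations: n*(n-1)/2 = 84*83/2 = 3486
SWAP gates: 0 (omitted)
Total = 84 + 3486
= 3570

3570


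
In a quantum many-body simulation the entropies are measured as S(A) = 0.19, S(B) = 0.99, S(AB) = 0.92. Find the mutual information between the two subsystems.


I(A:B) = S(A) + S(B) - S(AB)
= 0.19 + 0.99 - 0.92
= 0.2600

0.2600


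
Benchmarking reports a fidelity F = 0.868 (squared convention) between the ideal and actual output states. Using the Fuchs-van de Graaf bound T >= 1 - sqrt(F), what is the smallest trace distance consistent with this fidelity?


Fuchs-van de Graaf (squared-fidelity convention): 1 - sqrt(F) <= T <= sqrt(1 - F).
Lower bound: T >= 1 - sqrt(F)
sqrt(F) = sqrt(0.868) = 0.9317
T >= 1 - 0.9317
T >= 0.0683

0.0683


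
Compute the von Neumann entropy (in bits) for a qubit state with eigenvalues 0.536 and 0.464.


S = -p*log2(p) - (1-p)*log2(1-p)
p = 0.5360, 1-p = 0.4640
= -0.5360 * log2(0.5360) - 0.4640 * log2(0.4640)
= -(-0.4822) - (-0.5140)
= 0.9963

0.9963


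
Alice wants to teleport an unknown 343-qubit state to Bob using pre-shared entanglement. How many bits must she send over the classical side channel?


Quantum teleportation requires 2 classical bits per qubit teleported.
343 qubit(s) -> 2 * 343 = 686 classical bits

686


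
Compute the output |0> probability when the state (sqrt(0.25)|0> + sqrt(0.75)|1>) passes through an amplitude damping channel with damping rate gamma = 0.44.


For amplitude damping with parameter gamma on state sqrt(a)|0> + sqrt(b)|1>:
alpha^2 = 0.25, beta^2 = 0.75
P(|0>) = alpha^2 + gamma * beta^2
= 0.25 + 0.44 * 0.75
= 0.25 + 0.3300
= 0.5800

0.5800
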